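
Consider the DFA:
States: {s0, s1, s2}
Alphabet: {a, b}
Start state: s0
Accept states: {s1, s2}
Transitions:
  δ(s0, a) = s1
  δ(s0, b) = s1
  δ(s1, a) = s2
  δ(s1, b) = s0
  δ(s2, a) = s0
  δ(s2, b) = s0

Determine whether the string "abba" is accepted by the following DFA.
Processing string "abba":
  s0 --a--> s1
  s1 --b--> s0
  s0 --b--> s1
  s1 --a--> s2
Final state: s2
Accept states: {s1, s2}
Yes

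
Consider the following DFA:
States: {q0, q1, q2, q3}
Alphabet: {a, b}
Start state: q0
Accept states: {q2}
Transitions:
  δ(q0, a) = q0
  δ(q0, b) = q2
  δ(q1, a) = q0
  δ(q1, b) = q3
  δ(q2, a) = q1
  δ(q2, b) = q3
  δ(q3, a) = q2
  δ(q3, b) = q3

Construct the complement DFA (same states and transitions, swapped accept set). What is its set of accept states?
Complement accept states = All states \ Original accept states
= {q0, q1, q2, q3} \ {q2}
{q0, q1, q3}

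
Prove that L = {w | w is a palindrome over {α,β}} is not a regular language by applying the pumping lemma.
Assume L is regular with pumping length p. Idea: pumping the leading α-block breaks the symmetry.
Choose s = α^p β α^p (a palindrome of length 2p+1 ≥ p). By the pumping lemma, s = xyz with |xy| ≤ p, |y| > 0, so y = α^k with k > 0 (xy lies entirely in the first α^p). Then xy²z = α^(p+k) β α^p, which is not a palindrome since p+k ≠ p.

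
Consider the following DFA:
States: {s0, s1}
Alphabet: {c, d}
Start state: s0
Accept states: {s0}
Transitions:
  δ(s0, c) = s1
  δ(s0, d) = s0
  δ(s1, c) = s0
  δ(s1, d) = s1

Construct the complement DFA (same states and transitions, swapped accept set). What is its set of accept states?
Complement accept states = All states \ Original accept states
= {s0, s1} \ {s0}
{s1}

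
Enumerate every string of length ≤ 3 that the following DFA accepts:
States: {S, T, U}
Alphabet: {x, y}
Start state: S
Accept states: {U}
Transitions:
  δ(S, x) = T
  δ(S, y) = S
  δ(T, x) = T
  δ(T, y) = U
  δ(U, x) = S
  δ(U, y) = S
xy, xxy, yxy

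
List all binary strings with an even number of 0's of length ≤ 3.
ε, 1, 00, 11, 001, 010, 100, 111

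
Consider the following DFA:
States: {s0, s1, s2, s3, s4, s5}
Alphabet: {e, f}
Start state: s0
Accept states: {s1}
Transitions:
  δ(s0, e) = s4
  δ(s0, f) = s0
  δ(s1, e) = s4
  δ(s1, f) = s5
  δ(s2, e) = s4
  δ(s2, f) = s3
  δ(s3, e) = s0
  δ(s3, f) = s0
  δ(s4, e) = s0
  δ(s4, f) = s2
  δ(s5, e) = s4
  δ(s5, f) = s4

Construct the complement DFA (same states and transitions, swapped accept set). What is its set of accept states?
Complement accept states = All states \ Original accept states
= {s0, s1, s2, s3, s4, s5} \ {s1}
{s0, s2, s3, s4, s5}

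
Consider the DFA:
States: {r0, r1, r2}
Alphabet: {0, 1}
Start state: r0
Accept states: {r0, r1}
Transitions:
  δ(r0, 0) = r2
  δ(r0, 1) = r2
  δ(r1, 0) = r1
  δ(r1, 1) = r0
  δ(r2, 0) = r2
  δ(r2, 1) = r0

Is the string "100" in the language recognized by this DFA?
Processing string "100":
  r0 --1--> r2
  r2 --0--> r2
  r2 --0--> r2
Final state: r2
Accept states: {r0, r1}
No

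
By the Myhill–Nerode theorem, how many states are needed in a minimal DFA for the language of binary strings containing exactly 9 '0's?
By Myhill–Nerode, count the distinguishable equivalence classes: 11 classes — having seen 0, 1, …, 9, or >9 copies of '0'; the count-9 class is the only accepting one and >9 is dead.
11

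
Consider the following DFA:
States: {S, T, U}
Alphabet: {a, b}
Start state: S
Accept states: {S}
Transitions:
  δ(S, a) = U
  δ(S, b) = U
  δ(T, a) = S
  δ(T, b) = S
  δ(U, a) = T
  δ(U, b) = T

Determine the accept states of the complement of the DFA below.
Complement accept states = All states \ Original accept states
= {S, T, U} \ {S}
{T, U}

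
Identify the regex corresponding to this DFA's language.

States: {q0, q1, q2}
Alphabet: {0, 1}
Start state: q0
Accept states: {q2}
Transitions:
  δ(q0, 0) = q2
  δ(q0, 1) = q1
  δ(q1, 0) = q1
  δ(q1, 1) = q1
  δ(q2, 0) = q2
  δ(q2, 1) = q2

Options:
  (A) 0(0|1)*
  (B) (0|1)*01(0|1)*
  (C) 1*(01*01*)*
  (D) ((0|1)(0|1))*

Check each option against the DFA on short strings; one disagreement eliminates an option:
  (A) 0(0|1)*: agrees with the DFA on every string of length ≤ 6
  (B) (0|1)*01(0|1)*: on '0' the DFA goes q0 → q2 and accepts (q2 ∈ Accept), but the regex does not match it → eliminate
  (C) 1*(01*01*)*: on ε the DFA stays in q0 and rejects (q0 ∉ Accept), but the regex matches it → eliminate
  (D) ((0|1)(0|1))*: on ε the DFA stays in q0 and rejects (q0 ∉ Accept), but the regex matches it → eliminate
Only (A) is consistent with the DFA.
(A) 0(0|1)*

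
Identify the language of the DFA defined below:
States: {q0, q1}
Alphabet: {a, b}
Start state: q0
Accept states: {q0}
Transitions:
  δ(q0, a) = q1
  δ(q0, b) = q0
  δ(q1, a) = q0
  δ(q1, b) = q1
Testing a few strings:
  'baa' → accept
  'ab' → reject
  'b' → accept
  'ba' → reject
State roles: q0=even number of a's so far; q1=odd number of a's so far
All strings over {a,b} with an even number of a's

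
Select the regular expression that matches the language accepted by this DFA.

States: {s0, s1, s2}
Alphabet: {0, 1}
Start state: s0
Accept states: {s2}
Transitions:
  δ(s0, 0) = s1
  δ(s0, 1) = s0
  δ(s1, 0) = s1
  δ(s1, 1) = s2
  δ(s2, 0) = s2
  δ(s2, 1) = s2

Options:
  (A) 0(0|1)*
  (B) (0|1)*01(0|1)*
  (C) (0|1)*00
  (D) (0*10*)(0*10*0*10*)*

Check each option against the DFA on short strings; one disagreement eliminates an option:
  (A) 0(0|1)*: on '0' the DFA goes s0 → s1 and rejects (s1 ∉ Accept), but the regex matches it → eliminate
  (B) (0|1)*01(0|1)*: agrees with the DFA on every string of length ≤ 6
  (C) (0|1)*00: on '00' the DFA goes s0 → s1 → s1 and rejects (s1 ∉ Accept), but the regex matches it → eliminate
  (D) (0*10*)(0*10*0*10*)*: on '1' the DFA goes s0 → s0 and rejects (s0 ∉ Accept), but the regex matches it → eliminate
Only (B) is consistent with the DFA.
(B) (0|1)*01(0|1)*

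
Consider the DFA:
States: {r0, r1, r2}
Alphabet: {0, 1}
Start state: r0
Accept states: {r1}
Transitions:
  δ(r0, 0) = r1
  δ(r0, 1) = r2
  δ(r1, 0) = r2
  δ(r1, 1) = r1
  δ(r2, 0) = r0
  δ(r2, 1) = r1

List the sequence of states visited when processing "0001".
read '0': r0 → r1
  read '0': r1 → r2
  read '0': r2 → r0
  read '1': r0 → r2
r0 -> r1 -> r2 -> r0 -> r2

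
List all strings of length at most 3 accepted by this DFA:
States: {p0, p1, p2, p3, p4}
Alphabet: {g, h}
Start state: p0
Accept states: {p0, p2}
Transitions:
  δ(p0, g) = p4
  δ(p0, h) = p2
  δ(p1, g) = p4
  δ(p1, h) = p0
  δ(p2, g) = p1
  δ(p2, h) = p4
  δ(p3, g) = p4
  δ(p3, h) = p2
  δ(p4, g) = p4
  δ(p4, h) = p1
ε, h, ghh, hgh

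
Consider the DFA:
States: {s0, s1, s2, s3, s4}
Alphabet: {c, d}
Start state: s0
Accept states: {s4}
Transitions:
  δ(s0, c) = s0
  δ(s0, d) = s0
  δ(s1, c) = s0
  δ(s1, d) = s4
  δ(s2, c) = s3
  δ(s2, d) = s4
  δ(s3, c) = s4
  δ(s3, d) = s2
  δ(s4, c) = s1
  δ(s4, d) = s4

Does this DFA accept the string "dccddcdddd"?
Processing string "dccddcdddd":
  s0 --d--> s0
  s0 --c--> s0
  s0 --c--> s0
  s0 --d--> s0
  s0 --d--> s0
  s0 --c--> s0
  s0 --d--> s0
  s0 --d--> s0
  s0 --d--> s0
  s0 --d--> s0
Final state: s0
Accept states: {s4}
No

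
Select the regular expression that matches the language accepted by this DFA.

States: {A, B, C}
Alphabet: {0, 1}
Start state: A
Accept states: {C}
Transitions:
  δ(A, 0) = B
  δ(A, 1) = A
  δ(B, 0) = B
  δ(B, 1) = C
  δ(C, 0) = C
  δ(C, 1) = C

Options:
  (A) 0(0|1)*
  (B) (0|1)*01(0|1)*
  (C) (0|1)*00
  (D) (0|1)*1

Check each option against the DFA on short strings; one disagreement eliminates an option:
  (A) 0(0|1)*: on '0' the DFA goes A → B and rejects (B ∉ Accept), but the regex matches it → eliminate
  (B) (0|1)*01(0|1)*: agrees with the DFA on every string of length ≤ 6
  (C) (0|1)*00: on '00' the DFA goes A → B → B and rejects (B ∉ Accept), but the regex matches it → eliminate
  (D) (0|1)*1: on '1' the DFA goes A → A and rejects (A ∉ Accept), but the regex matches it → eliminate
Only (B) is consistent with the DFA.
(B) (0|1)*01(0|1)*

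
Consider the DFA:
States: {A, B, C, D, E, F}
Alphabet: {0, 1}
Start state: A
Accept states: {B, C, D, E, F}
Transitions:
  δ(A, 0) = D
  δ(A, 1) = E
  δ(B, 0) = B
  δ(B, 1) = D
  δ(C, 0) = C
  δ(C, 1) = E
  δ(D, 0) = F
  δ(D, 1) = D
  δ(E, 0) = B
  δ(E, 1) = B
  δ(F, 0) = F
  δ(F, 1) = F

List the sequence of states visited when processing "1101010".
read '1': A → E
  read '1': E → B
  read '0': B → B
  read '1': B → D
  read '0': D → F
  read '1': F → F
  read '0': F → F
A -> E -> B -> B -> D -> F -> F -> F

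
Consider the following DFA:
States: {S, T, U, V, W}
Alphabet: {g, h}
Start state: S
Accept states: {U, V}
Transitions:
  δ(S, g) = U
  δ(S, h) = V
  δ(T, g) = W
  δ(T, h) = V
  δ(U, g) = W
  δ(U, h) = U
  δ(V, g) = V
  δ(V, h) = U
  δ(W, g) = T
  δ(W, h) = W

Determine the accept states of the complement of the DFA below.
Complement accept states = All states \ Original accept states
= {S, T, U, V, W} \ {U, V}
{S, T, W}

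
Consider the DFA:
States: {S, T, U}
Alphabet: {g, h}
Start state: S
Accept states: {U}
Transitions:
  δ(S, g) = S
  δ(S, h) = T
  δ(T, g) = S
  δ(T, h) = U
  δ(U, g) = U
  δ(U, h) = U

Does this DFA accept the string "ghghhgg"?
Processing string "ghghhgg":
  S --g--> S
  S --h--> T
  T --g--> S
  S --h--> T
  T --h--> U
  U --g--> U
  U --g--> U
Final state: U
Accept states: {U}
Yes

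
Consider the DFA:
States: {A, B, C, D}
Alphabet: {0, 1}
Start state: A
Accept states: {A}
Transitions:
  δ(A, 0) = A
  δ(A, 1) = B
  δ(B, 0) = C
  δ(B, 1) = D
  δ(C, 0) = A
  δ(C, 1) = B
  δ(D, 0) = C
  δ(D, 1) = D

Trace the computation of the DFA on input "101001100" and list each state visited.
read '1': A → B
  read '0': B → C
  read '1': C → B
  read '0': B → C
  read '0': C → A
  read '1': A → B
  read '1': B → D
  read '0': D → C
  read '0': C → A
A -> B -> C -> B -> C -> A -> B -> D -> C -> A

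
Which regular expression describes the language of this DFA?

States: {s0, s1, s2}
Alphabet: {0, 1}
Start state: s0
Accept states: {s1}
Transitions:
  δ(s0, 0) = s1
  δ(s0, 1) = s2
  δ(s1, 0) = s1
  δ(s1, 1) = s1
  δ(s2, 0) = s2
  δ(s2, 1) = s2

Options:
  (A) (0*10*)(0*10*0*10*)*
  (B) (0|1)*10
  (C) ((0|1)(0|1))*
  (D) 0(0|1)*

Check each option against the DFA on short strings; one disagreement eliminates an option:
  (A) (0*10*)(0*10*0*10*)*: on '0' the DFA goes s0 → s1 and accepts (s1 ∈ Accept), but the regex does not match it → eliminate
  (B) (0|1)*10: on '0' the DFA goes s0 → s1 and accepts (s1 ∈ Accept), but the regex does not match it → eliminate
  (C) ((0|1)(0|1))*: on ε the DFA stays in s0 and rejects (s0 ∉ Accept), but the regex matches it → eliminate
  (D) 0(0|1)*: agrees with the DFA on every string of length ≤ 6
Only (D) is consistent with the DFA.
(D) 0(0|1)*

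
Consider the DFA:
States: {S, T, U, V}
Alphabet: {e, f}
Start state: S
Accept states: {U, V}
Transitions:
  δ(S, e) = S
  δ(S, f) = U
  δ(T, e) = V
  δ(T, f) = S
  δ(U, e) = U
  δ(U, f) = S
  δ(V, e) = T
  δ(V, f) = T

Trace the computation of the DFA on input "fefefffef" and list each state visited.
read 'f': S → U
  read 'e': U → U
  read 'f': U → S
  read 'e': S → S
  read 'f': S → U
  read 'f': U → S
  read 'f': S → U
  read 'e': U → U
  read 'f': U → S
S -> U -> U -> S -> S -> U -> S -> U -> U -> S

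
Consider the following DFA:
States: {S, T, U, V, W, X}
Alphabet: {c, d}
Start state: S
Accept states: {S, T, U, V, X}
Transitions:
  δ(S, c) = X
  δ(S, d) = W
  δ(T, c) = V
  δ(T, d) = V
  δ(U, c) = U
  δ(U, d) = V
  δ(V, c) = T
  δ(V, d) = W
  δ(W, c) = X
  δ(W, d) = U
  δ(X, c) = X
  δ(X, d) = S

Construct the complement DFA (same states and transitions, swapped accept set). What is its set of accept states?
Complement accept states = All states \ Original accept states
= {S, T, U, V, W, X} \ {S, T, U, V, X}
{W}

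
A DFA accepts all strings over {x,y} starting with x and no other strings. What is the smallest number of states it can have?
By Myhill–Nerode, count the distinguishable equivalence classes: three classes — empty / started with x / started with y (dead).
3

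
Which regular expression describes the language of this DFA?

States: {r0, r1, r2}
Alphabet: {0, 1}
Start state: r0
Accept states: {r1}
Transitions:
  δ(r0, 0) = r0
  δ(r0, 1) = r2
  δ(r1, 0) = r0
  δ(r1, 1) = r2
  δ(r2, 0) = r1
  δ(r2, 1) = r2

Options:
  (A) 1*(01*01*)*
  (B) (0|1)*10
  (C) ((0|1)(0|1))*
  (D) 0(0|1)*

Check each option against the DFA on short strings; one disagreement eliminates an option:
  (A) 1*(01*01*)*: on ε the DFA stays in r0 and rejects (r0 ∉ Accept), but the regex matches it → eliminate
  (B) (0|1)*10: agrees with the DFA on every string of length ≤ 6
  (C) ((0|1)(0|1))*: on ε the DFA stays in r0 and rejects (r0 ∉ Accept), but the regex matches it → eliminate
  (D) 0(0|1)*: on '0' the DFA goes r0 → r0 and rejects (r0 ∉ Accept), but the regex matches it → eliminate
Only (B) is consistent with the DFA.
(B) (0|1)*10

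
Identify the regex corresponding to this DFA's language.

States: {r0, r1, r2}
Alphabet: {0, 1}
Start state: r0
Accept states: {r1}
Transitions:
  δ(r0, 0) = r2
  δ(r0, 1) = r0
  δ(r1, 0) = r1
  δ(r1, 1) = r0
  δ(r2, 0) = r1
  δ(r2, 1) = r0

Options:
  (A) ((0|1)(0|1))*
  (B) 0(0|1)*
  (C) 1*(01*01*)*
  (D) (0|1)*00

Check each option against the DFA on short strings; one disagreement eliminates an option:
  (A) ((0|1)(0|1))*: on ε the DFA stays in r0 and rejects (r0 ∉ Accept), but the regex matches it → eliminate
  (B) 0(0|1)*: on '0' the DFA goes r0 → r2 and rejects (r2 ∉ Accept), but the regex matches it → eliminate
  (C) 1*(01*01*)*: on ε the DFA stays in r0 and rejects (r0 ∉ Accept), but the regex matches it → eliminate
  (D) (0|1)*00: agrees with the DFA on every string of length ≤ 6
Only (D) is consistent with the DFA.
(D) (0|1)*00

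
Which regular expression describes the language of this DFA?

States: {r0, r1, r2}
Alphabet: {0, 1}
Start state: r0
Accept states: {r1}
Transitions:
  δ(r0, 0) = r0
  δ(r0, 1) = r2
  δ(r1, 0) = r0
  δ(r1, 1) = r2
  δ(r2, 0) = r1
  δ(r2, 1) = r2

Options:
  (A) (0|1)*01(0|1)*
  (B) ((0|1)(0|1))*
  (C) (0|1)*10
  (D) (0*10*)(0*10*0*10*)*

Check each option against the DFA on short strings; one disagreement eliminates an option:
  (A) (0|1)*01(0|1)*: on '01' the DFA goes r0 → r0 → r2 and rejects (r2 ∉ Accept), but the regex matches it → eliminate
  (B) ((0|1)(0|1))*: on ε the DFA stays in r0 and rejects (r0 ∉ Accept), but the regex matches it → eliminate
  (C) (0|1)*10: agrees with the DFA on every string of length ≤ 6
  (D) (0*10*)(0*10*0*10*)*: on '1' the DFA goes r0 → r2 and rejects (r2 ∉ Accept), but the regex matches it → eliminate
Only (C) is consistent with the DFA.
(C) (0|1)*10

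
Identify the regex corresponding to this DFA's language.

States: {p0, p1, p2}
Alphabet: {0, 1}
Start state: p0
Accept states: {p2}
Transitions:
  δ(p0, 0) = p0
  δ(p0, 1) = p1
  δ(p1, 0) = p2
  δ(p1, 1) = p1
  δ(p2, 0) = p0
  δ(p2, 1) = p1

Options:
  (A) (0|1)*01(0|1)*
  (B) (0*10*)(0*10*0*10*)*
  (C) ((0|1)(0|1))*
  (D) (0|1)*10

Check each option against the DFA on short strings; one disagreement eliminates an option:
  (A) (0|1)*01(0|1)*: on '01' the DFA goes p0 → p0 → p1 and rejects (p1 ∉ Accept), but the regex matches it → eliminate
  (B) (0*10*)(0*10*0*10*)*: on '1' the DFA goes p0 → p1 and rejects (p1 ∉ Accept), but the regex matches it → eliminate
  (C) ((0|1)(0|1))*: on ε the DFA stays in p0 and rejects (p0 ∉ Accept), but the regex matches it → eliminate
  (D) (0|1)*10: agrees with the DFA on every string of length ≤ 6
Only (D) is consistent with the DFA.
(D) (0|1)*10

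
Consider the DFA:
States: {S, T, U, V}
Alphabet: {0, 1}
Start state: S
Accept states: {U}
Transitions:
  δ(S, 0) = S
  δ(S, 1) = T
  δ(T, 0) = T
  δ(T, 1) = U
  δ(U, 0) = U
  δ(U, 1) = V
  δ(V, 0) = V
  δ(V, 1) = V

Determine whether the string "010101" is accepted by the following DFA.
Processing string "010101":
  S --0--> S
  S --1--> T
  T --0--> T
  T --1--> U
  U --0--> U
  U --1--> V
Final state: V
Accept states: {U}
No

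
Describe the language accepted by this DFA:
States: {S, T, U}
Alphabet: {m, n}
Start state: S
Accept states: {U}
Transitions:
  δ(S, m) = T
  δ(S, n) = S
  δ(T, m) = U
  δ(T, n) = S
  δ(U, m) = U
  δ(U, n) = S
Testing a few strings:
  'm' → reject
  'mnnn' → reject
  'mn' → reject
  'mmmn' → reject
State roles: S=last symbol not m; T=one trailing m; U=two trailing m's
All strings over {m,n} ending with mm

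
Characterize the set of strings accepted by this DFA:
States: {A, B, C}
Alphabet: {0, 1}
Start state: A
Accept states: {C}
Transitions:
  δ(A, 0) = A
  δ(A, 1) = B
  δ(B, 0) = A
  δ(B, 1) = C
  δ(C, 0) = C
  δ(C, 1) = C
Testing a few strings:
  '001' → reject
  '1010' → reject
  '00' → reject
  '100' → reject
State roles: A=no progress toward 11; B=one trailing 1; C=substring 11 seen
All binary strings containing the substring 11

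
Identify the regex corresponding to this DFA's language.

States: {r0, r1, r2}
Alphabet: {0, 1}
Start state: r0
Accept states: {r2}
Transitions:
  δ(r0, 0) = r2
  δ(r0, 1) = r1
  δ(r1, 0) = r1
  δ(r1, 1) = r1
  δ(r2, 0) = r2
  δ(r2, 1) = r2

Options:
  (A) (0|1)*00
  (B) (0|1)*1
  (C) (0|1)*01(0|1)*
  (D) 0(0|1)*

Check each option against the DFA on short strings; one disagreement eliminates an option:
  (A) (0|1)*00: on '0' the DFA goes r0 → r2 and accepts (r2 ∈ Accept), but the regex does not match it → eliminate
  (B) (0|1)*1: on '0' the DFA goes r0 → r2 and accepts (r2 ∈ Accept), but the regex does not match it → eliminate
  (C) (0|1)*01(0|1)*: on '0' the DFA goes r0 → r2 and accepts (r2 ∈ Accept), but the regex does not match it → eliminate
  (D) 0(0|1)*: agrees with the DFA on every string of length ≤ 6
Only (D) is consistent with the DFA.
(D) 0(0|1)*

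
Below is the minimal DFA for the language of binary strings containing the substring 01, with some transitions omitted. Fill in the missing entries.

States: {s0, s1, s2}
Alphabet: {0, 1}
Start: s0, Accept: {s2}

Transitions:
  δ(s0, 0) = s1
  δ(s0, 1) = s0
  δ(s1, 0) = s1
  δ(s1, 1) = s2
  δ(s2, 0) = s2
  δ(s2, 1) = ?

From the language and accept set, identify what each state tracks — s0: no 0 seen yet; s1: seen a 0, waiting for 1; s2: substring 01 seen.
Each missing δ(q, a) is the state matching the new tracked value after reading a.
δ(s2, 1) = s2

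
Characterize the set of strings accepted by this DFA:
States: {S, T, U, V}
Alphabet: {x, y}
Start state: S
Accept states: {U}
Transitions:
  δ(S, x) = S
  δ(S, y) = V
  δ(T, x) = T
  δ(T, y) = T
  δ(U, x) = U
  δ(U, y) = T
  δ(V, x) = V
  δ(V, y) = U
Testing a few strings:
  'xy' → reject
  'yx' → reject
  'xxx' → reject
  'x' → reject
State roles: S=zero y's; T=≥ three y's (dead); U=two y's; V=one y
All strings over {x,y} containing exactly two y's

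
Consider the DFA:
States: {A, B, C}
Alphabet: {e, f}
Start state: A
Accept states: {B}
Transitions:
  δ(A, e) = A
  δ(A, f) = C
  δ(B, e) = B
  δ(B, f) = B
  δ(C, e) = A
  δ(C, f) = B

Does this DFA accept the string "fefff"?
Processing string "fefff":
  A --f--> C
  C --e--> A
  A --f--> C
  C --f--> B
  B --f--> B
Final state: B
Accept states: {B}
Yes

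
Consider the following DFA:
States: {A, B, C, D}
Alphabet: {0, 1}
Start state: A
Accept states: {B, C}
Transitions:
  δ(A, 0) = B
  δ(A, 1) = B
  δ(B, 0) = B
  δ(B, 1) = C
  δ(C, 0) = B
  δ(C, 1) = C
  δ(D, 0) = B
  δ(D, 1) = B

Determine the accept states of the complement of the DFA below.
Complement accept states = All states \ Original accept states
= {A, B, C, D} \ {B, C}
{A, D}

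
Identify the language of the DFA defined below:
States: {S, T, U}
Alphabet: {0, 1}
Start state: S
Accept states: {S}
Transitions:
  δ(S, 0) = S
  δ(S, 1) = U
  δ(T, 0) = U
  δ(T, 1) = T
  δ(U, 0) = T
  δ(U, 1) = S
Testing a few strings:
  '0101' → reject
  '1011' → reject
  '100' → reject
  '101' → reject
State roles: S=value ≡ 0 (mod 3); T=value ≡ 2 (mod 3); U=value ≡ 1 (mod 3)
All binary strings representing a multiple of 3 (read in base 2; leading zeros allowed and ε counts as 0)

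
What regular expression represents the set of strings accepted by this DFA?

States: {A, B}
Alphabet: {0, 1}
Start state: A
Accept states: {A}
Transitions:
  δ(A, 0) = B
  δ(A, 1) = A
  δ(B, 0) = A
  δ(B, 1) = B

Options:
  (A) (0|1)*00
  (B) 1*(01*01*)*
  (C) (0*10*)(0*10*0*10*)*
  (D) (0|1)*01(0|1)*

Check each option against the DFA on short strings; one disagreement eliminates an option:
  (A) (0|1)*00: on ε the DFA stays in A and accepts (A ∈ Accept), but the regex does not match it → eliminate
  (B) 1*(01*01*)*: agrees with the DFA on every string of length ≤ 6
  (C) (0*10*)(0*10*0*10*)*: on ε the DFA stays in A and accepts (A ∈ Accept), but the regex does not match it → eliminate
  (D) (0|1)*01(0|1)*: on ε the DFA stays in A and accepts (A ∈ Accept), but the regex does not match it → eliminate
Only (B) is consistent with the DFA.
(B) 1*(01*01*)*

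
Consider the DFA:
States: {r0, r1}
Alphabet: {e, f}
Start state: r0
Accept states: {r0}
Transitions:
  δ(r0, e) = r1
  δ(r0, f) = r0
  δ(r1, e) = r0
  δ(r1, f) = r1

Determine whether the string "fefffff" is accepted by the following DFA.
Processing string "fefffff":
  r0 --f--> r0
  r0 --e--> r1
  r1 --f--> r1
  r1 --f--> r1
  r1 --f--> r1
  r1 --f--> r1
  r1 --f--> r1
Final state: r1
Accept states: {r0}
No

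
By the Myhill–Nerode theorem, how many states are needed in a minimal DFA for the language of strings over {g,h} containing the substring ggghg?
By Myhill–Nerode, count the distinguishable equivalence classes: 6 classes — one per longest suffix of the input that is a prefix of 'ggghg' (lengths 0 through 4), plus an absorbing 'already seen ggghg' class.
6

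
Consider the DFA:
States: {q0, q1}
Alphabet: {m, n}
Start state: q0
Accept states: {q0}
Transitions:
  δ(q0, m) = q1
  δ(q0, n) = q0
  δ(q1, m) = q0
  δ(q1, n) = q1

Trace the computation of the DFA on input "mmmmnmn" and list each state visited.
read 'm': q0 → q1
  read 'm': q1 → q0
  read 'm': q0 → q1
  read 'm': q1 → q0
  read 'n': q0 → q0
  read 'm': q0 → q1
  read 'n': q1 → q1
q0 -> q1 -> q0 -> q1 -> q0 -> q0 -> q1 -> q1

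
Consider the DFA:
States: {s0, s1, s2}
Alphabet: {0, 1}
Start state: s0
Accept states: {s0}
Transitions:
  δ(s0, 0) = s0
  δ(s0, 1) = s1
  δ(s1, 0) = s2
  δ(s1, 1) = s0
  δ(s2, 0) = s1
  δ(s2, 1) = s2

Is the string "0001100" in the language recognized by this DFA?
Processing string "0001100":
  s0 --0--> s0
  s0 --0--> s0
  s0 --0--> s0
  s0 --1--> s1
  s1 --1--> s0
  s0 --0--> s0
  s0 --0--> s0
Final state: s0
Accept states: {s0}
Yes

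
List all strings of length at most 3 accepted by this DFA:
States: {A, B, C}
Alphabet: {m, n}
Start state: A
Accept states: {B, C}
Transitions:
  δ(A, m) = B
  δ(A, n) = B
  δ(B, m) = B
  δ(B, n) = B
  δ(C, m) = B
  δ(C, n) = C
m, n, mm, mn, nm, nn, mmm, mmn, mnm, mnn, nmm, nmn, nnm, nnn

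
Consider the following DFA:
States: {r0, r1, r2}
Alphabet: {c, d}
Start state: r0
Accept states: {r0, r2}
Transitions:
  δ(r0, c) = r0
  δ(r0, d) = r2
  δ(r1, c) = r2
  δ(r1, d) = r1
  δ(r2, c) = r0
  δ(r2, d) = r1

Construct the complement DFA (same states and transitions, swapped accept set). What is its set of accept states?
Complement accept states = All states \ Original accept states
= {r0, r1, r2} \ {r0, r2}
{r1}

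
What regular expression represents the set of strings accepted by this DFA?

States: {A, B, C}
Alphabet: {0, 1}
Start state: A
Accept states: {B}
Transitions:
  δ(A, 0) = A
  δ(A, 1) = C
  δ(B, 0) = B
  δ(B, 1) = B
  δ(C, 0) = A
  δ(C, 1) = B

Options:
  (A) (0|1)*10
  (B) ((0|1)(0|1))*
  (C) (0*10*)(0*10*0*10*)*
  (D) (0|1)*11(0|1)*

Check each option against the DFA on short strings; one disagreement eliminates an option:
  (A) (0|1)*10: on '10' the DFA goes A → C → A and rejects (A ∉ Accept), but the regex matches it → eliminate
  (B) ((0|1)(0|1))*: on ε the DFA stays in A and rejects (A ∉ Accept), but the regex matches it → eliminate
  (C) (0*10*)(0*10*0*10*)*: on '1' the DFA goes A → C and rejects (C ∉ Accept), but the regex matches it → eliminate
  (D) (0|1)*11(0|1)*: agrees with the DFA on every string of length ≤ 6
Only (D) is consistent with the DFA.
(D) (0|1)*11(0|1)*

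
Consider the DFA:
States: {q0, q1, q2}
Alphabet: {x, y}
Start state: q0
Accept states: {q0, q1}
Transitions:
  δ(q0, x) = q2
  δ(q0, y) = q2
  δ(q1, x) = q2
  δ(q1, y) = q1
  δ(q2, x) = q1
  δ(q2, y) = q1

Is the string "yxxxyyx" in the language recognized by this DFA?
Processing string "yxxxyyx":
  q0 --y--> q2
  q2 --x--> q1
  q1 --x--> q2
  q2 --x--> q1
  q1 --y--> q1
  q1 --y--> q1
  q1 --x--> q2
Final state: q2
Accept states: {q0, q1}
No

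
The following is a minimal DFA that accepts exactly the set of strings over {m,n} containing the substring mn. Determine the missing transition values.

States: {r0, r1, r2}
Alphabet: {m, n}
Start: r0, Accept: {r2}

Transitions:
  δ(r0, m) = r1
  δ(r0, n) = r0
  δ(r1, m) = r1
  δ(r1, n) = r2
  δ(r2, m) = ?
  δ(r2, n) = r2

From the language and accept set, identify what each state tracks — r0: no m seen yet; r1: seen a m, waiting for n; r2: substring mn seen.
Each missing δ(q, a) is the state matching the new tracked value after reading a.
δ(r2, m) = r2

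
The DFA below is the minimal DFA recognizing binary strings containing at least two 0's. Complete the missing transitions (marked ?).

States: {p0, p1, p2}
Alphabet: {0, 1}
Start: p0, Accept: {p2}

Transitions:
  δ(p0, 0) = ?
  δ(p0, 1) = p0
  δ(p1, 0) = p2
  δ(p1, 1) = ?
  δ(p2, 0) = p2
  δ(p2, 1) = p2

From the language and accept set, identify what each state tracks — p0: zero 0's seen; p1: one 0 seen; p2: ≥ two 0's seen.
Each missing δ(q, a) is the state matching the new tracked value after reading a.
δ(p0, 0) = p1; δ(p1, 1) = p1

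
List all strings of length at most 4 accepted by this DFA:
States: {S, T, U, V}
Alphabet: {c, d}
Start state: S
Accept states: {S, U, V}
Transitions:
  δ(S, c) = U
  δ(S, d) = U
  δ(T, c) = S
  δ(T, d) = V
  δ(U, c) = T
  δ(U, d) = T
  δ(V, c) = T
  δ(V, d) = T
ε, c, d, ccc, ccd, cdc, cdd, dcc, dcd, ddc, ddd, cccc, cccd, cdcc, cdcd, dccc, dccd, ddcc, ddcd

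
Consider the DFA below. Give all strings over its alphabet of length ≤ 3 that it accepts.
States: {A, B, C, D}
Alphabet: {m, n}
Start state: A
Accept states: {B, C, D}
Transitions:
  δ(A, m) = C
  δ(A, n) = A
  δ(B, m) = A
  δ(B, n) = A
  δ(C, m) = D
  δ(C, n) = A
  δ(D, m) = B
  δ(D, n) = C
m, mm, nm, mmm, mmn, mnm, nmm, nnm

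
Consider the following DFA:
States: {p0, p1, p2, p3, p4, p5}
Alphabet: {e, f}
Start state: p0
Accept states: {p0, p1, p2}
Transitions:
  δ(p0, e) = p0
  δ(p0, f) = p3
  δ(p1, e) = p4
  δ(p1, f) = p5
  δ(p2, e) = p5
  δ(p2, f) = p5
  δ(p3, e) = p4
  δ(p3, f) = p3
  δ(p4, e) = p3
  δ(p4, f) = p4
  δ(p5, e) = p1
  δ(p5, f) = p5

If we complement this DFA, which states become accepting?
Complement accept states = All states \ Original accept states
= {p0, p1, p2, p3, p4, p5} \ {p0, p1, p2}
{p3, p4, p5}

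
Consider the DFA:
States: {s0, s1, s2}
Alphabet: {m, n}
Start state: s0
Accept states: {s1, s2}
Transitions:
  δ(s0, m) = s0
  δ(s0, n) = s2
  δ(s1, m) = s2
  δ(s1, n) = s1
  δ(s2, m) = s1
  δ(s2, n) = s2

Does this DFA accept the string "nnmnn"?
Processing string "nnmnn":
  s0 --n--> s2
  s2 --n--> s2
  s2 --m--> s1
  s1 --n--> s1
  s1 --n--> s1
Final state: s1
Accept states: {s1, s2}
Yes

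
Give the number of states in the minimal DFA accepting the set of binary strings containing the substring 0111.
By Myhill–Nerode, count the distinguishable equivalence classes: 5 classes — one per longest suffix of the input that is a prefix of '0111' (lengths 0 through 3), plus an absorbing 'already seen 0111' class.
5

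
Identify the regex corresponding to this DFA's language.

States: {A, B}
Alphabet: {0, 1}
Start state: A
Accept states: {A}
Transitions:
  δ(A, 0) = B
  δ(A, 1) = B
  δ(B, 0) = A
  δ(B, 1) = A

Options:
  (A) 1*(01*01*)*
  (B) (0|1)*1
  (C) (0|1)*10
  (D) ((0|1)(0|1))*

Check each option against the DFA on short strings; one disagreement eliminates an option:
  (A) 1*(01*01*)*: on '1' the DFA goes A → B and rejects (B ∉ Accept), but the regex matches it → eliminate
  (B) (0|1)*1: on ε the DFA stays in A and accepts (A ∈ Accept), but the regex does not match it → eliminate
  (C) (0|1)*10: on ε the DFA stays in A and accepts (A ∈ Accept), but the regex does not match it → eliminate
  (D) ((0|1)(0|1))*: agrees with the DFA on every string of length ≤ 6
Only (D) is consistent with the DFA.
(D) ((0|1)(0|1))*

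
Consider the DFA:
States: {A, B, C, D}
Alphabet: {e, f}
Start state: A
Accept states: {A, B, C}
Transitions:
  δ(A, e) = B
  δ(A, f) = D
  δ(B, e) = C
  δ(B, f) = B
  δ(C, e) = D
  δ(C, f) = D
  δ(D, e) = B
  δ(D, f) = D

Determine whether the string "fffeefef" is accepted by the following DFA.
Processing string "fffeefef":
  A --f--> D
  D --f--> D
  D --f--> D
  D --e--> B
  B --e--> C
  C --f--> D
  D --e--> B
  B --f--> B
Final state: B
Accept states: {A, B, C}
Yes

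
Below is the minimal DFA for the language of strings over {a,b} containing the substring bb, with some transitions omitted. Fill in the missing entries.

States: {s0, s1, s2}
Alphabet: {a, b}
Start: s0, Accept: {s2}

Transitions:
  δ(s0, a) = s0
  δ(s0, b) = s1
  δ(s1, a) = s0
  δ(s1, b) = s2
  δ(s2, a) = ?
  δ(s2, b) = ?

From the language and accept set, identify what each state tracks — s0: no progress toward bb; s1: one trailing b; s2: substring bb seen.
Each missing δ(q, a) is the state matching the new tracked value after reading a.
δ(s2, a) = s2; δ(s2, b) = s2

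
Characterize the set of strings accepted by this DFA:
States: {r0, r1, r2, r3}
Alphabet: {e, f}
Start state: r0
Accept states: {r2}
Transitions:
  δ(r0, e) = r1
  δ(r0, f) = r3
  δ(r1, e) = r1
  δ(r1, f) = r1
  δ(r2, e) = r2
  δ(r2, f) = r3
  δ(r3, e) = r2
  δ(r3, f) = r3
Testing a few strings:
  'ff' → reject
  'e' → reject
  'ef' → reject
  'eeee' → reject
State roles: r0=no input read; r1=started with e (dead); r2=started with f, last symbol e; r3=started with f, last symbol f
All strings over {e,f} that start with f and end with e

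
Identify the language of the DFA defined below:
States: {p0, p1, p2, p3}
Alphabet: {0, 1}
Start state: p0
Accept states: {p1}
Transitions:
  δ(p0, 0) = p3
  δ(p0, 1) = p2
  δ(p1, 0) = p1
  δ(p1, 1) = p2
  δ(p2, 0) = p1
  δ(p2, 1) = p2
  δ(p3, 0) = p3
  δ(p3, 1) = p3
Testing a few strings:
  '00' → reject
  '011' → reject
  '001' → reject
  '0110' → reject
State roles: p0=no input read; p1=started with 1, last symbol 0; p2=started with 1, last symbol 1; p3=started with 0 (dead)
All binary strings that start with 1 and end with 0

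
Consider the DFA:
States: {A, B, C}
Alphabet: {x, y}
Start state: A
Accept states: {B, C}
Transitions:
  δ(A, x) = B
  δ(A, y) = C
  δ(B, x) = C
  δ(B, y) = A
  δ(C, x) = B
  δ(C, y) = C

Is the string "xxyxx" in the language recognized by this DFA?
Processing string "xxyxx":
  A --x--> B
  B --x--> C
  C --y--> C
  C --x--> B
  B --x--> C
Final state: C
Accept states: {B, C}
Yes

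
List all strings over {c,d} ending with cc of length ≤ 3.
cc, ccc, dcc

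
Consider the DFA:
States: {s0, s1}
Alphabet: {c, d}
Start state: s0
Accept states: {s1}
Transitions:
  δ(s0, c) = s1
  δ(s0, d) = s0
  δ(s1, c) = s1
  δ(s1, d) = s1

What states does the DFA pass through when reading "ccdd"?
read 'c': s0 → s1
  read 'c': s1 → s1
  read 'd': s1 → s1
  read 'd': s1 → s1
s0 -> s1 -> s1 -> s1 -> s1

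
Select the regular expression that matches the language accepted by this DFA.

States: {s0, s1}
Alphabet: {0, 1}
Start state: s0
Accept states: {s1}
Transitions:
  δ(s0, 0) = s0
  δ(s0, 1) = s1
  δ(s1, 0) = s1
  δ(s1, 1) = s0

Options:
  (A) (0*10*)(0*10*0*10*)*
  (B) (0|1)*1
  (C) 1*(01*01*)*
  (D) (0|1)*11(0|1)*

Check each option against the DFA on short strings; one disagreement eliminates an option:
  (A) (0*10*)(0*10*0*10*)*: agrees with the DFA on every string of length ≤ 6
  (B) (0|1)*1: on '10' the DFA goes s0 → s1 → s1 and accepts (s1 ∈ Accept), but the regex does not match it → eliminate
  (C) 1*(01*01*)*: on ε the DFA stays in s0 and rejects (s0 ∉ Accept), but the regex matches it → eliminate
  (D) (0|1)*11(0|1)*: on '1' the DFA goes s0 → s1 and accepts (s1 ∈ Accept), but the regex does not match it → eliminate
Only (A) is consistent with the DFA.
(A) (0*10*)(0*10*0*10*)*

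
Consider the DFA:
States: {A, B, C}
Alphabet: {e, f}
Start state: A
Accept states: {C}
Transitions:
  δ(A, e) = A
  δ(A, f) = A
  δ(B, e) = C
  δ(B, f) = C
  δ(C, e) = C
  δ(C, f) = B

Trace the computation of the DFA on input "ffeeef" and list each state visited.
read 'f': A → A
  read 'f': A → A
  read 'e': A → A
  read 'e': A → A
  read 'e': A → A
  read 'f': A → A
A -> A -> A -> A -> A -> A -> A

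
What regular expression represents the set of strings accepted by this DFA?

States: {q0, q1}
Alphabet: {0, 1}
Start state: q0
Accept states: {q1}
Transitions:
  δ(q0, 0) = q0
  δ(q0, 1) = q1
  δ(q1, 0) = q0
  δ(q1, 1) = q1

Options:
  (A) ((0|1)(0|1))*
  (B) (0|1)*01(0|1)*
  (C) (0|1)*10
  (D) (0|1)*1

Check each option against the DFA on short strings; one disagreement eliminates an option:
  (A) ((0|1)(0|1))*: on ε the DFA stays in q0 and rejects (q0 ∉ Accept), but the regex matches it → eliminate
  (B) (0|1)*01(0|1)*: on '1' the DFA goes q0 → q1 and accepts (q1 ∈ Accept), but the regex does not match it → eliminate
  (C) (0|1)*10: on '1' the DFA goes q0 → q1 and accepts (q1 ∈ Accept), but the regex does not match it → eliminate
  (D) (0|1)*1: agrees with the DFA on every string of length ≤ 6
Only (D) is consistent with the DFA.
(D) (0|1)*1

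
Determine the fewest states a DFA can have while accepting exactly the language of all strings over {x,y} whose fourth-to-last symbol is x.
By Myhill–Nerode, count the distinguishable equivalence classes: 2^4 = 16 classes — the DFA must remember the last 4 symbols read; every pair of distinct length-4 suffixes is distinguishable by some continuation.
16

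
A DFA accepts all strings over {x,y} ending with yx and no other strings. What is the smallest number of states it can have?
By Myhill–Nerode, count the distinguishable equivalence classes: three classes — suffix matches ε, y, or yx.
3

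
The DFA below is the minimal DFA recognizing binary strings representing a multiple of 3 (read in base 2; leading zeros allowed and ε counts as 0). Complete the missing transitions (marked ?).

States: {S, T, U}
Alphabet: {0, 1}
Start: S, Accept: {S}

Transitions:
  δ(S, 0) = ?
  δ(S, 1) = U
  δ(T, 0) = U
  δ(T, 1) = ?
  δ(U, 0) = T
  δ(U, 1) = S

From the language and accept set, identify what each state tracks — S: value ≡ 0 (mod 3); T: value ≡ 2 (mod 3); U: value ≡ 1 (mod 3).
Each missing δ(q, a) is the state matching the new tracked value after reading a.
δ(S, 0) = S; δ(T, 1) = T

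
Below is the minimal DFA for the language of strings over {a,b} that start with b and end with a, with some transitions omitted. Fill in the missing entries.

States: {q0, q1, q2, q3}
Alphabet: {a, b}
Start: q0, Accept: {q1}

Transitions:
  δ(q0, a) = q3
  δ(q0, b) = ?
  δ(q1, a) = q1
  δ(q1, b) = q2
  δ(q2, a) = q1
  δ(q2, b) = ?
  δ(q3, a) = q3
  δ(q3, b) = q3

From the language and accept set, identify what each state tracks — q0: no input read; q1: started with b, last symbol a; q2: started with b, last symbol b; q3: started with a (dead).
Each missing δ(q, a) is the state matching the new tracked value after reading a.
δ(q0, b) = q2; δ(q2, b) = q2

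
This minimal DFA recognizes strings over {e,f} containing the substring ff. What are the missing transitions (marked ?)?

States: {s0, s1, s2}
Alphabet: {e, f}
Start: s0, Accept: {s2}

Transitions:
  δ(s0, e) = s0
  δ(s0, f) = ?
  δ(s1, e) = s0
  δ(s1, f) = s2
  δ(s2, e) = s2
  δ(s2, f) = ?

From the language and accept set, identify what each state tracks — s0: no progress toward ff; s1: one trailing f; s2: substring ff seen.
Each missing δ(q, a) is the state matching the new tracked value after reading a.
δ(s0, f) = s1; δ(s2, f) = s2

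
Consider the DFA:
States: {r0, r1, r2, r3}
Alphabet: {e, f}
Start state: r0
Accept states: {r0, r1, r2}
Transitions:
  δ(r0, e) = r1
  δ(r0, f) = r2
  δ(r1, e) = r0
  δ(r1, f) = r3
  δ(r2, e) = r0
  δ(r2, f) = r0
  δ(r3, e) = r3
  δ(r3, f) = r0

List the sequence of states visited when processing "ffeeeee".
read 'f': r0 → r2
  read 'f': r2 → r0
  read 'e': r0 → r1
  read 'e': r1 → r0
  read 'e': r0 → r1
  read 'e': r1 → r0
  read 'e': r0 → r1
r0 -> r2 -> r0 -> r1 -> r0 -> r1 -> r0 -> r1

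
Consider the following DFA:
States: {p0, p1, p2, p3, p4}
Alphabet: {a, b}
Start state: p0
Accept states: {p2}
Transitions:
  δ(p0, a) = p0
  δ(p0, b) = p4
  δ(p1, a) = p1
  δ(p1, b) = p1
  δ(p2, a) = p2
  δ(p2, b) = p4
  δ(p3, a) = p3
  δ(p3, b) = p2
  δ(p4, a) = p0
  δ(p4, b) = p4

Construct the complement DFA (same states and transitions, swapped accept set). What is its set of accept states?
Complement accept states = All states \ Original accept states
= {p0, p1, p2, p3, p4} \ {p2}
{p0, p1, p3, p4}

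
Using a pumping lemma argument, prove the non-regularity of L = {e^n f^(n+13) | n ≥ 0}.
Assume L is regular with pumping length p. Idea: pumping the e-block breaks the fixed offset of 13.
Choose s = e^p f^(p+13) ∈ L. By the pumping lemma, s = xyz with |xy| ≤ p, |y| > 0, so y = e^k with k ≥ 1. Then xy²z = e^(p+k) f^(p+13). For this to be in L we would need p+13 = (p+k)+13, i.e. k = 0, contradicting k ≥ 1. So xy²z ∉ L.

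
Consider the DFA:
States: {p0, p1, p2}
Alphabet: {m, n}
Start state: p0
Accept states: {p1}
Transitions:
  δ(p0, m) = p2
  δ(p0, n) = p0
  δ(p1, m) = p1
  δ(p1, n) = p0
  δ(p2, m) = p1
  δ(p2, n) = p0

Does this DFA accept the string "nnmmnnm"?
Processing string "nnmmnnm":
  p0 --n--> p0
  p0 --n--> p0
  p0 --m--> p2
  p2 --m--> p1
  p1 --n--> p0
  p0 --n--> p0
  p0 --m--> p2
Final state: p2
Accept states: {p1}
No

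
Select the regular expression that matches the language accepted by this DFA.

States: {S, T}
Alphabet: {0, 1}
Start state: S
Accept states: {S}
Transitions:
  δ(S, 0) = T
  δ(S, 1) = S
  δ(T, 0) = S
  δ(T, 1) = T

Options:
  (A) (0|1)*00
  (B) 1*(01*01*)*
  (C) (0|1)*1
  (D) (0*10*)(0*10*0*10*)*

Check each option against the DFA on short strings; one disagreement eliminates an option:
  (A) (0|1)*00: on ε the DFA stays in S and accepts (S ∈ Accept), but the regex does not match it → eliminate
  (B) 1*(01*01*)*: agrees with the DFA on every string of length ≤ 6
  (C) (0|1)*1: on ε the DFA stays in S and accepts (S ∈ Accept), but the regex does not match it → eliminate
  (D) (0*10*)(0*10*0*10*)*: on ε the DFA stays in S and accepts (S ∈ Accept), but the regex does not match it → eliminate
Only (B) is consistent with the DFA.
(B) 1*(01*01*)*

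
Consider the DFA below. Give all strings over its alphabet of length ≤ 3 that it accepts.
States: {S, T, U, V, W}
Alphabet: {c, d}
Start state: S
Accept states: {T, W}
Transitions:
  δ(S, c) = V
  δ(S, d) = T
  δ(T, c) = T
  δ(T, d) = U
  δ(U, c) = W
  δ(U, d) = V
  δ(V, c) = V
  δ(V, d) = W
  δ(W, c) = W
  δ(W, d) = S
d, cd, dc, ccd, cdc, dcc, ddc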